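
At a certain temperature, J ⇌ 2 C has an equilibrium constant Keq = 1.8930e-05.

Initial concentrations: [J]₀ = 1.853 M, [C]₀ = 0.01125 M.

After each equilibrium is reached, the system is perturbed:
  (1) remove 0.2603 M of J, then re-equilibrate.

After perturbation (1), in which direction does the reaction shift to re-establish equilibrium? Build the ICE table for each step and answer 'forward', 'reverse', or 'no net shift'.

Q₀ = 6.8301e-05 vs Keq = 1.8930e-05 ⇒ Q>K, reverse
Step 1:
                   J          C
  Initial      1.853    0.01125
  Change    0.002662  -0.005323
  Equil        1.856   0.005927
  solve Keq expr → x = -0.002662; check Q = 1.8930e-05
Then remove 0.2603 M of J.
Step 2:
                   J          C
  Initial      1.595   0.005927
  Change  2.1551e-04 -4.3102e-04
  Equil        1.596   0.005496
  solve Keq expr → x = -2.1551e-04; check Q = 1.8930e-05

Direction: reverse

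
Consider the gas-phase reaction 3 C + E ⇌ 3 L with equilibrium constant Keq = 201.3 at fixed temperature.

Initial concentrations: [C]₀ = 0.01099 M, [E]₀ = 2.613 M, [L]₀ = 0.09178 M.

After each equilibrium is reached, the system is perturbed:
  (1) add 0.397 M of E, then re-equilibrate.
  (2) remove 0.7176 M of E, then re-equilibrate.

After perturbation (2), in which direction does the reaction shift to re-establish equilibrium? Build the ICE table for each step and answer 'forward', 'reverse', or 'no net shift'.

Direction: reverse

Q₀ = 222.9 vs Keq = 201.3 ⇒ Q>K, reverse
Step 1:
                  C         E         L
  init      0.01099     2.613   0.09178
  Δ       3.3781e-04 1.1260e-04 -3.3781e-04
  eq        0.01133     2.613   0.09144
  solve Keq expr → x = -1.1260e-04; check Q = 201.3
Then add 0.397 M of E.
Step 2:
                  C         E         L
  init      0.01133      3.01   0.09144
  Δ       -4.6636e-04 -1.5545e-04 4.6636e-04
  eq        0.01086      3.01   0.09191
  solve Keq expr → x = 1.5545e-04; check Q = 201.3
Then remove 0.7176 M of E.
Step 3:
                  C         E         L
  init      0.01086     2.292   0.09191
  Δ       9.1344e-04 3.0448e-04 -9.1344e-04
  eq        0.01177     2.293     0.091
  solve Keq expr → x = -3.0448e-04; check Q = 201.3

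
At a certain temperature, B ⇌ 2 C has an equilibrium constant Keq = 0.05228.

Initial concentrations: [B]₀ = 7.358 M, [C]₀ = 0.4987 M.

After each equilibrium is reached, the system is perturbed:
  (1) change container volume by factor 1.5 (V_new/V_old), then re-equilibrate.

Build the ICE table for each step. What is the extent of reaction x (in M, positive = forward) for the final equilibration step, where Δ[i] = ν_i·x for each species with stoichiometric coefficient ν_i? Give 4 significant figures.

Q₀ = 0.0338 vs Keq = 0.05228 ⇒ Q<K, forward
Step 1:
                    B           C
  Initial       7.358      0.4987
  Change      -0.0595       0.119
  Equil         7.298      0.6177
  solve Keq expr → x = 0.0595; check Q = 0.05228
Then change container volume by factor 1.5 (V_new/V_old).
Step 2:
                    B           C
  Initial       4.866      0.4118
  Change      -0.0451     0.09021
  Equil         4.821       0.502
  solve Keq expr → x = 0.0451; check Q = 0.05228

x = 0.0451 M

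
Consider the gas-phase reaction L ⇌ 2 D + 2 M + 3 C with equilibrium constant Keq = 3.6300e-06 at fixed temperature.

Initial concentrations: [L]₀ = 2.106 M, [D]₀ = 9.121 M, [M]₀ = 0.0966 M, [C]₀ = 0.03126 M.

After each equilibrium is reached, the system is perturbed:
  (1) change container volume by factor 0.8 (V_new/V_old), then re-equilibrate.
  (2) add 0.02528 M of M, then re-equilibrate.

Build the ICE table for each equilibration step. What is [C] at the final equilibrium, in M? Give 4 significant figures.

[C]_eq = 0.01628 M

Q₀ = 1.1260e-05 vs Keq = 3.6300e-06 ⇒ Q>K, reverse
Step 1:
                  L         D         M         C
  Initial     2.106     9.121    0.0966   0.03126
  Change   0.002961 -0.005922 -0.005922 -0.008882
  Equil       2.109     9.115   0.09068   0.02238
  solve Keq expr → x = -0.002961; check Q = 3.6300e-06
Then change container volume by factor 0.8 (V_new/V_old).
Step 2:
                  L         D         M         C
  Initial     2.636     11.39    0.1133   0.02797
  Change   0.003122 -0.006244 -0.006244 -0.009367
  Equil       2.639     11.39    0.1071   0.01861
  solve Keq expr → x = -0.003122; check Q = 3.6300e-06
Then add 0.02528 M of M.
Step 3:
                  L         D         M         C
  Initial     2.639     11.39    0.1324   0.01861
  Change  7.7368e-04 -0.001547 -0.001547 -0.002321
  Equil        2.64     11.39    0.1308   0.01628
  solve Keq expr → x = -7.7368e-04; check Q = 3.6300e-06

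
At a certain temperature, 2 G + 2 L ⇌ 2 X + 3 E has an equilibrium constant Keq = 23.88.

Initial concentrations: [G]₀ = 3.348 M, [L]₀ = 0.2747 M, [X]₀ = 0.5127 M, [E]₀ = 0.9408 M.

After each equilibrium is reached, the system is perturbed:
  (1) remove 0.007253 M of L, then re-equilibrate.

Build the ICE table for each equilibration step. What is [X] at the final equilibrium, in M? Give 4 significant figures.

Q₀ = 0.2588 vs Keq = 23.88 ⇒ Q<K, forward
Step 1:
                  G         L         X         E
  I           3.348    0.2747    0.5127    0.9408
  C         -0.2087   -0.2087    0.2087     0.313
  E           3.139   0.06602    0.7214     1.254
  solve Keq expr → x = 0.1043; check Q = 23.88
Then remove 0.007253 M of L.
Step 2:
                  G         L         X         E
  I           3.139   0.05877    0.7214     1.254
  C          0.0059    0.0059   -0.0059 -0.008849
  E           3.145   0.06467    0.7155     1.245
  solve Keq expr → x = -0.00295; check Q = 23.88

[X]_eq = 0.7155 M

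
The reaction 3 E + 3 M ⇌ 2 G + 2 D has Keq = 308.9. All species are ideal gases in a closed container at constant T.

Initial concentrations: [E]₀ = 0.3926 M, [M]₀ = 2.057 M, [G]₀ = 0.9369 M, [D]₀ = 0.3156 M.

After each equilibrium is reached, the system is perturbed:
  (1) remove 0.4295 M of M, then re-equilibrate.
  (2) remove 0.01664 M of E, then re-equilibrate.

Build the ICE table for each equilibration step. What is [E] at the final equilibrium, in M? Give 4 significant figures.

Q₀ = 0.166 vs Keq = 308.9 ⇒ Q<K, forward
Step 1:
                  E         M         G         D
  init       0.3926     2.057    0.9369    0.3156
  Δ         -0.3303   -0.3303    0.2202    0.2202
  eq        0.06229     1.727     1.157    0.5358
  solve Keq expr → x = 0.1101; check Q = 308.9
Then remove 0.4295 M of M.
Step 2:
                  E         M         G         D
  init      0.06229     1.297     1.157    0.5358
  Δ         0.01775   0.01775  -0.01183  -0.01183
  eq        0.08004     1.315     1.145     0.524
  solve Keq expr → x = -0.005916; check Q = 308.9
Then remove 0.01664 M of E.
Step 3:
                  E         M         G         D
  init       0.0634     1.315     1.145     0.524
  Δ         0.01437   0.01437  -0.00958  -0.00958
  eq        0.07777     1.329     1.136    0.5144
  solve Keq expr → x = -0.00479; check Q = 308.9

[E]_eq = 0.07777 M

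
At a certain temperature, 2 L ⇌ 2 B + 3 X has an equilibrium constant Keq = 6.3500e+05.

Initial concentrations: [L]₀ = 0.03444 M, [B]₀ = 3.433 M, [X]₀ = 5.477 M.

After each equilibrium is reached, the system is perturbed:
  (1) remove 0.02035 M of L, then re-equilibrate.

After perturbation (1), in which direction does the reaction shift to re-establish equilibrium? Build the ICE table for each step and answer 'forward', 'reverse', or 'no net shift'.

Q₀ = 1.6325e+06 vs Keq = 6.3500e+05 ⇒ Q>K, reverse
Step 1:
                  L         B         X
  Initial   0.03444     3.433     5.477
  Change    0.02001  -0.02001  -0.03001
  Equil     0.05445     3.413     5.447
  solve Keq expr → x = -0.01; check Q = 6.3500e+05
Then remove 0.02035 M of L.
Step 2:
                  L         B         X
  Initial    0.0341     3.413     5.447
  Change     0.0196   -0.0196   -0.0294
  Equil      0.0537     3.393     5.418
  solve Keq expr → x = -0.0098; check Q = 6.3500e+05

Direction: reverse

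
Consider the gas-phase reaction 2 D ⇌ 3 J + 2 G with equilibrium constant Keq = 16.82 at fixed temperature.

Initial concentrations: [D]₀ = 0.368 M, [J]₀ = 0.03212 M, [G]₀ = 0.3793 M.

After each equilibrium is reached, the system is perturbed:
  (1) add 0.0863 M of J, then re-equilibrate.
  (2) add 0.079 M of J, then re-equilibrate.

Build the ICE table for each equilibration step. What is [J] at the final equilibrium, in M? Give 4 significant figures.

[J]_eq = 0.6281 M

Q₀ = 3.5204e-05 vs Keq = 16.82 ⇒ Q<K, forward
Step 1:
                    D           J           G
  init          0.368     0.03212      0.3793
  Δ           -0.3093       0.464      0.3093
  eq          0.05867      0.4961      0.6886
  solve Keq expr → x = 0.1547; check Q = 16.82
Then add 0.0863 M of J.
Step 2:
                    D           J           G
  init        0.05867      0.5824      0.6886
  Δ           0.01148    -0.01722    -0.01148
  eq          0.07015      0.5652      0.6771
  solve Keq expr → x = -0.005741; check Q = 16.82
Then add 0.079 M of J.
Step 3:
                    D           J           G
  init        0.07015      0.6442      0.6771
  Δ           0.01073     -0.0161    -0.01073
  eq          0.08088      0.6281      0.6664
  solve Keq expr → x = -0.005365; check Q = 16.82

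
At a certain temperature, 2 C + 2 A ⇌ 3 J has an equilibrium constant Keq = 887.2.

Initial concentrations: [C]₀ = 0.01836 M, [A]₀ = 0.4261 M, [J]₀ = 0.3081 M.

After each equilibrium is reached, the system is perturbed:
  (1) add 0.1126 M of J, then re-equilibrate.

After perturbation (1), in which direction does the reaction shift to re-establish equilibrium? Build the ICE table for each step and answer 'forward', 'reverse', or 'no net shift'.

Direction: reverse

Q₀ = 477.9 vs Keq = 887.2 ⇒ Q<K, forward
Step 1:
                  C         A         J
  Initial   0.01836    0.4261    0.3081
  Change  -0.004316 -0.004316  0.006474
  Equil     0.01404    0.4218    0.3146
  solve Keq expr → x = 0.002158; check Q = 887.2
Then add 0.1126 M of J.
Step 2:
                  C         A         J
  Initial   0.01404    0.4218    0.4272
  Change   0.007013  0.007013  -0.01052
  Equil     0.02106    0.4288    0.4167
  solve Keq expr → x = -0.003507; check Q = 887.2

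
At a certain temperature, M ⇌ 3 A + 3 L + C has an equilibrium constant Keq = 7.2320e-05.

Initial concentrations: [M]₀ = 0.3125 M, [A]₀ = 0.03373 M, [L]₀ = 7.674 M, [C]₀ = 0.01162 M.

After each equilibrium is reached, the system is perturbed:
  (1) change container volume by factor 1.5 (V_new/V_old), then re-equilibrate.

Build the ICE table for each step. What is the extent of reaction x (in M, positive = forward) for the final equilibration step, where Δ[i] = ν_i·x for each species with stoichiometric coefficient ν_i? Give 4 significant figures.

x = 0.003632 M

Q₀ = 6.4487e-04 vs Keq = 7.2320e-05 ⇒ Q>K, reverse
Step 1:
                    M           A           L           C
  Initial      0.3125     0.03373       7.674     0.01162
  Change     0.004741    -0.01422    -0.01422   -0.004741
  Equil        0.3172     0.01951        7.66    0.006879
  solve Keq expr → x = -0.004741; check Q = 7.2320e-05
Then change container volume by factor 1.5 (V_new/V_old).
Step 2:
                    M           A           L           C
  Initial      0.2115       0.013       5.107    0.004586
  Change    -0.003632      0.0109      0.0109    0.003632
  Equil        0.2079      0.0239       5.117    0.008217
  solve Keq expr → x = 0.003632; check Q = 7.2320e-05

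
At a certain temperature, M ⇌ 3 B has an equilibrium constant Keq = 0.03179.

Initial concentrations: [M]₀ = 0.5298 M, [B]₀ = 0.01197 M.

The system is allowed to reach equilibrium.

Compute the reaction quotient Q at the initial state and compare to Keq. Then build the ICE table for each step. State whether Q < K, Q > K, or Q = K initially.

Q₀ = 3.2372e-06 vs Keq = 0.03179 ⇒ Q<K, forward
Step 1:
                   M          B
  Initial     0.5298    0.01197
  Change    -0.07709     0.2313
  Equil       0.4527     0.2432
  solve Keq expr → x = 0.07709; check Q = 0.03179

Q₀ = 3.2372e-06; Q < K (proceeds forward)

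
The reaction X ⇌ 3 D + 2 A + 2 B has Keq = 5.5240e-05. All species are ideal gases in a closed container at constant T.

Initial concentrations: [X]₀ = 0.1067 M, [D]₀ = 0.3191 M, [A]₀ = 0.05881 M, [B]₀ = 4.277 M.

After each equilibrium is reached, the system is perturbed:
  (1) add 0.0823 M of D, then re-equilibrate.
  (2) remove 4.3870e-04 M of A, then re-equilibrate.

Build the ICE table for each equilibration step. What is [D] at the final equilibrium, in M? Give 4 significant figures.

[D]_eq = 0.3192 M

Q₀ = 0.01927 vs Keq = 5.5240e-05 ⇒ Q>K, reverse
Step 1:
                   X          D          A          B
  I           0.1067     0.3191    0.05881      4.277
  C          0.02666   -0.07997   -0.05331   -0.05331
  E           0.1334     0.2391   0.005495      4.224
  solve Keq expr → x = -0.02666; check Q = 5.5240e-05
Then add 0.0823 M of D.
Step 2:
                   X          D          A          B
  I           0.1334     0.3214   0.005495      4.224
  C       9.5356e-04  -0.002861  -0.001907  -0.001907
  E           0.1343     0.3186   0.003588      4.222
  solve Keq expr → x = -9.5356e-04; check Q = 5.5240e-05
Then remove 4.3870e-04 M of A.
Step 3:
                   X          D          A          B
  I           0.1343     0.3186    0.00315      4.222
  C       -2.1239e-04 6.3716e-04 4.2477e-04 4.2477e-04
  E           0.1341     0.3192   0.003574      4.222
  solve Keq expr → x = 2.1239e-04; check Q = 5.5240e-05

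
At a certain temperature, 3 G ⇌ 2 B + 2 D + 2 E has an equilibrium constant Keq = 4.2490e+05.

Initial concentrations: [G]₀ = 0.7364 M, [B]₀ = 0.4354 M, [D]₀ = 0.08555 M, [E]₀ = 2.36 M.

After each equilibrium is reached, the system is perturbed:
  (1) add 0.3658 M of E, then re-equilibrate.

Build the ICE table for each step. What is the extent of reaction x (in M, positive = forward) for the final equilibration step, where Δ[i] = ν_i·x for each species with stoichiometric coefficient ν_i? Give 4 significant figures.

Q₀ = 0.01935 vs Keq = 4.2490e+05 ⇒ Q<K, forward
Step 1:
                   G          B          D          E
  Initial     0.7364     0.4354    0.08555       2.36
  Change     -0.7192     0.4795     0.4795     0.4795
  Equil      0.01718     0.9149      0.565      2.839
  solve Keq expr → x = 0.2397; check Q = 4.2490e+05
Then add 0.3658 M of E.
Step 2:
                   G          B          D          E
  Initial    0.01718     0.9149      0.565      3.205
  Change    0.001408 -9.3899e-04 -9.3899e-04 -9.3899e-04
  Equil      0.01859     0.9139     0.5641      3.204
  solve Keq expr → x = -4.6950e-04; check Q = 4.2490e+05

x = -4.6950e-04 M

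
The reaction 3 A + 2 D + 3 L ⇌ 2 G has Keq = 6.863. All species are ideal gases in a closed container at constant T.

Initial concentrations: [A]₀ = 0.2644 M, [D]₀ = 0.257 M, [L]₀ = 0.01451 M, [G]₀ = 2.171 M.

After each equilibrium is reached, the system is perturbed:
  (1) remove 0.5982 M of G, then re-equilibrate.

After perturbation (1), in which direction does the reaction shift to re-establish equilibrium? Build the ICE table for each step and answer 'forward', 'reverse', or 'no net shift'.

Q₀ = 1.2638e+09 vs Keq = 6.863 ⇒ Q>K, reverse
Step 1:
                   A          D          L          G
  init        0.2644      0.257    0.01451      2.171
  Δ           0.7955     0.5303     0.7955    -0.5303
  eq            1.06     0.7873       0.81      1.641
  solve Keq expr → x = -0.2652; check Q = 6.863
Then remove 0.5982 M of G.
Step 2:
                   A          D          L          G
  init          1.06     0.7873       0.81      1.042
  Δ         -0.09165    -0.0611   -0.09165     0.0611
  eq          0.9682     0.7262     0.7183      1.104
  solve Keq expr → x = 0.03055; check Q = 6.863

Direction: forward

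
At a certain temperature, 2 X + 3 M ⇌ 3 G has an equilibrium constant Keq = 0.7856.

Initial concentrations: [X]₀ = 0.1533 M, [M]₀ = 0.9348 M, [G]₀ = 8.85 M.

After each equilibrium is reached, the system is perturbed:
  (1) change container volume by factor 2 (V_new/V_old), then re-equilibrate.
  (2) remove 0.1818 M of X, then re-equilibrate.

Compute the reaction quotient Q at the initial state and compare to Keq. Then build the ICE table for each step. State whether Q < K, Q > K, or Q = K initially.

Q₀ = 3.6107e+04 vs Keq = 0.7856 ⇒ Q>K, reverse
Step 1:
                   X          M          G
  init        0.1533     0.9348       8.85
  Δ            1.964      2.946     -2.946
  eq           2.117      3.881      5.904
  solve Keq expr → x = -0.982; check Q = 0.7856
Then change container volume by factor 2 (V_new/V_old).
Step 2:
                   X          M          G
  init         1.059       1.94      2.952
  Δ           0.2547     0.3821    -0.3821
  eq           1.313      2.322       2.57
  solve Keq expr → x = -0.1274; check Q = 0.7856
Then remove 0.1818 M of X.
Step 3:
                   X          M          G
  init         1.132      2.322       2.57
  Δ          0.05509    0.08263   -0.08263
  eq           1.187      2.405      2.487
  solve Keq expr → x = -0.02754; check Q = 0.7856

Q₀ = 3.6107e+04; Q > K (proceeds reverse)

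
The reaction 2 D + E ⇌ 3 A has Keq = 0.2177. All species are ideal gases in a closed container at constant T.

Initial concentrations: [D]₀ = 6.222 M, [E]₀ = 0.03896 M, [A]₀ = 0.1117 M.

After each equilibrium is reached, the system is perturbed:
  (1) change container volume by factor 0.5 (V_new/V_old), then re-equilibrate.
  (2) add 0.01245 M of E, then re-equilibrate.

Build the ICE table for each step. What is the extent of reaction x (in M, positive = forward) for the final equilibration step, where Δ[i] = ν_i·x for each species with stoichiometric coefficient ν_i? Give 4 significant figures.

Q₀ = 9.2402e-04 vs Keq = 0.2177 ⇒ Q<K, forward
Step 1:
                   D          E          A
  Initial      6.222    0.03896     0.1117
  Change    -0.07517   -0.03759     0.1128
  Equil        6.147   0.001375     0.2245
  solve Keq expr → x = 0.03759; check Q = 0.2177
Then change container volume by factor 0.5 (V_new/V_old).
Step 2:
                   D          E          A
  Initial      12.29    0.00275     0.4489
  Change           0          0          0
  Equil        12.29    0.00275     0.4489
  solve Keq expr → x = 0; check Q = 0.2177
Then add 0.01245 M of E.
Step 3:
                   D          E          A
  Initial      12.29     0.0152     0.4489
  Change    -0.02348   -0.01174    0.03521
  Equil        12.27   0.003462     0.4841
  solve Keq expr → x = 0.01174; check Q = 0.2177

x = 0.01174 M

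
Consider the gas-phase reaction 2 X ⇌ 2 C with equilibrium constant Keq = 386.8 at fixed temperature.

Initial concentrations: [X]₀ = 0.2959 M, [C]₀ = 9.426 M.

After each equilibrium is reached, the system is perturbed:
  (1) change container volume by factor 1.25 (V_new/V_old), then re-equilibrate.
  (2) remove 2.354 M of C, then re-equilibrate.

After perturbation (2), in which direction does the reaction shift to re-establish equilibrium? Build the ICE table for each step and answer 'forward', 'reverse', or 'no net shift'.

Q₀ = 1015 vs Keq = 386.8 ⇒ Q>K, reverse
Step 1:
                    X           C
  I            0.2959       9.426
  C            0.1745     -0.1745
  E            0.4704       9.251
  solve Keq expr → x = -0.08725; check Q = 386.8
Then change container volume by factor 1.25 (V_new/V_old).
Step 2:
                    X           C
  I            0.3763       7.401
  C                 0           0
  E            0.3763       7.401
  solve Keq expr → x = 0; check Q = 386.8
Then remove 2.354 M of C.
Step 3:
                    X           C
  I            0.3763       5.047
  C           -0.1139      0.1139
  E            0.2624       5.161
  solve Keq expr → x = 0.05695; check Q = 386.8

Direction: forward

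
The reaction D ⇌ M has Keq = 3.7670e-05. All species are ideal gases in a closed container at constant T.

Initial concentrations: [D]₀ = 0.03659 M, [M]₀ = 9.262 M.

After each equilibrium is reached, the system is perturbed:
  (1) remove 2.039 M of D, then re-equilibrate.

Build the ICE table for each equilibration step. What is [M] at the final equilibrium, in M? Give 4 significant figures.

Q₀ = 253.1 vs Keq = 3.7670e-05 ⇒ Q>K, reverse
Step 1:
                    D           M
  Initial     0.03659       9.262
  Change        9.262      -9.262
  Equil         9.298  3.5026e-04
  solve Keq expr → x = -9.262; check Q = 3.7670e-05
Then remove 2.039 M of D.
Step 2:
                    D           M
  Initial       7.259  3.5026e-04
  Change   7.6806e-05 -7.6806e-05
  Equil         7.259  2.7346e-04
  solve Keq expr → x = -7.6806e-05; check Q = 3.7670e-05

[M]_eq = 2.7346e-04 M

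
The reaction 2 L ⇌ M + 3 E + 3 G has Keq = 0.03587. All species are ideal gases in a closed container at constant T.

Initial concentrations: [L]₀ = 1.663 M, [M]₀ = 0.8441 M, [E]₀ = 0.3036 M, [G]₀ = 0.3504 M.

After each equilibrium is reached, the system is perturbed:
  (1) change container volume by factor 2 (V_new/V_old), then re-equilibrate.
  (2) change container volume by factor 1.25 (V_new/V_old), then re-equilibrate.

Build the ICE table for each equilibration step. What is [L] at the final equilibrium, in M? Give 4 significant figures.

Q₀ = 3.6746e-04 vs Keq = 0.03587 ⇒ Q<K, forward
Step 1:
                    L           M           E           G
  Initial       1.663      0.8441      0.3036      0.3504
  Change      -0.2185      0.1093      0.3278      0.3278
  Equil         1.444      0.9534      0.6314      0.6782
  solve Keq expr → x = 0.1093; check Q = 0.03587
Then change container volume by factor 2 (V_new/V_old).
Step 2:
                    L           M           E           G
  Initial      0.7222      0.4767      0.3157      0.3391
  Change      -0.1363     0.06816      0.2045      0.2045
  Equil        0.5859      0.5448      0.5202      0.5436
  solve Keq expr → x = 0.06816; check Q = 0.03587
Then change container volume by factor 1.25 (V_new/V_old).
Step 3:
                    L           M           E           G
  Initial      0.4687      0.4359      0.4161      0.4348
  Change     -0.04416     0.02208     0.06623     0.06623
  Equil        0.4246      0.4579      0.4824      0.5011
  solve Keq expr → x = 0.02208; check Q = 0.03587

[L]_eq = 0.4246 M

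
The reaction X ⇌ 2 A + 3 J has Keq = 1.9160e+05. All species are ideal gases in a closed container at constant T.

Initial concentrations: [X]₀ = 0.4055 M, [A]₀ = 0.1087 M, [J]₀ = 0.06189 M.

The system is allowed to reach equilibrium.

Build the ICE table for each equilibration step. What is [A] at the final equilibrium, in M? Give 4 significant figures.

Q₀ = 6.9076e-06 vs Keq = 1.9160e+05 ⇒ Q<K, forward
Step 1:
                  X         A         J
  I          0.4055    0.1087   0.06189
  C         -0.4055     0.811     1.216
  E       9.2223e-06    0.9197     1.278
  solve Keq expr → x = 0.4055; check Q = 1.9160e+05

[A]_eq = 0.9197 M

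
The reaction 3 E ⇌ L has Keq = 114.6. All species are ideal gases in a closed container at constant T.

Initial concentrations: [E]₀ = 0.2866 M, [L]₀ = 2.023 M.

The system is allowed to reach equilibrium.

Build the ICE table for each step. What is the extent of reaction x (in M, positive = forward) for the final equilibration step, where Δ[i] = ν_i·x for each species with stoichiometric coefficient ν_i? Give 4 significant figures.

Q₀ = 85.93 vs Keq = 114.6 ⇒ Q<K, forward
Step 1:
                    E           L
  init         0.2866       2.023
  Δ          -0.02585    0.008618
  eq           0.2607       2.032
  solve Keq expr → x = 0.008618; check Q = 114.6

x = 0.008618 M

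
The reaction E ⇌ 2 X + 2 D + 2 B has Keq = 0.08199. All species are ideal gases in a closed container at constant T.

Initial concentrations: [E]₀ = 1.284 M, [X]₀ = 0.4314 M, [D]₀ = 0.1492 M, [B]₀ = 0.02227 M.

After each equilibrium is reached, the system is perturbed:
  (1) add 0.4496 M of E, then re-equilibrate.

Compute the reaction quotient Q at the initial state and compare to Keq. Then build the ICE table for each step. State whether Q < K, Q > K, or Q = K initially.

Q₀ = 1.6002e-06; Q < K (proceeds forward)

Q₀ = 1.6002e-06 vs Keq = 0.08199 ⇒ Q<K, forward
Step 1:
                   E          X          D          B
  init         1.284     0.4314     0.1492    0.02227
  Δ          -0.2416     0.4832     0.4832     0.4832
  eq           1.042     0.9146     0.6324     0.5055
  solve Keq expr → x = 0.2416; check Q = 0.08199
Then add 0.4496 M of E.
Step 2:
                   E          X          D          B
  init         1.492     0.9146     0.6324     0.5055
  Δ         -0.01915    0.03829    0.03829    0.03829
  eq           1.473     0.9529     0.6707     0.5438
  solve Keq expr → x = 0.01915; check Q = 0.08199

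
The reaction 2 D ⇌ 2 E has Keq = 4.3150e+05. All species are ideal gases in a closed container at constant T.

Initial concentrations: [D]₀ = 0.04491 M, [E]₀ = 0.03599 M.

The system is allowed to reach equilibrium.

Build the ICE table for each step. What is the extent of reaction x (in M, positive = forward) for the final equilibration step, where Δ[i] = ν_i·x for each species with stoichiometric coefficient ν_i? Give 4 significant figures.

Q₀ = 0.6422 vs Keq = 4.3150e+05 ⇒ Q<K, forward
Step 1:
                    D           E
  init        0.04491     0.03599
  Δ          -0.04479     0.04479
  eq       1.2297e-04     0.08078
  solve Keq expr → x = 0.02239; check Q = 4.3150e+05

x = 0.02239 M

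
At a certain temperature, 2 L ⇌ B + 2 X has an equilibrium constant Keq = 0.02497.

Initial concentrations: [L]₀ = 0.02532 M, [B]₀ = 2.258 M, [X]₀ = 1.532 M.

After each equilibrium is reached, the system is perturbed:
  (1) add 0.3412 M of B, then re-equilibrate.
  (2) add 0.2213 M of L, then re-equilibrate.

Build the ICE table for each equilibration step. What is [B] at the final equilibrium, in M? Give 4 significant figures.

Q₀ = 8266 vs Keq = 0.02497 ⇒ Q>K, reverse
Step 1:
                   L          B          X
  init       0.02532      2.258      1.532
  Δ            1.358     -0.679     -1.358
  eq           1.383      1.579      0.174
  solve Keq expr → x = -0.679; check Q = 0.02497
Then add 0.3412 M of B.
Step 2:
                   L          B          X
  init         1.383       1.92      0.174
  Δ          0.01428  -0.007142   -0.01428
  eq           1.398      1.913     0.1597
  solve Keq expr → x = -0.007142; check Q = 0.02497
Then add 0.2213 M of L.
Step 3:
                   L          B          X
  init         1.619      1.913     0.1597
  Δ         -0.02222    0.01111    0.02222
  eq           1.597      1.924     0.1819
  solve Keq expr → x = 0.01111; check Q = 0.02497

[B]_eq = 1.924 M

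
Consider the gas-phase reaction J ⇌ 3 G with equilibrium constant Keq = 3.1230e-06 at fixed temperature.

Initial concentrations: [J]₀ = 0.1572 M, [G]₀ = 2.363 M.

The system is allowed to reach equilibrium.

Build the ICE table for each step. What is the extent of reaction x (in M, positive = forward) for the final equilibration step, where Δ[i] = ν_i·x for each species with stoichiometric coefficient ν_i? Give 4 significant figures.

x = -0.7829 M

Q₀ = 83.93 vs Keq = 3.1230e-06 ⇒ Q>K, reverse
Step 1:
                   J          G
  Initial     0.1572      2.363
  Change      0.7829     -2.349
  Equil       0.9401    0.01432
  solve Keq expr → x = -0.7829; check Q = 3.1230e-06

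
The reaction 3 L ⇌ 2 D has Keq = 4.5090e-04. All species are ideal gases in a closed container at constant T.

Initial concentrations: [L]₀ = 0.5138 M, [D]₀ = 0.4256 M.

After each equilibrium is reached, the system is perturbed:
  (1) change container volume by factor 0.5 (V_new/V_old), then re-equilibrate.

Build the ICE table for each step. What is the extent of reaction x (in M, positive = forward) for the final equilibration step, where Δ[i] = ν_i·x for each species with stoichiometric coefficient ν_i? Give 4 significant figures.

Q₀ = 1.335 vs Keq = 4.5090e-04 ⇒ Q>K, reverse
Step 1:
                   L          D
  I           0.5138     0.4256
  C           0.6009    -0.4006
  E            1.115    0.02499
  solve Keq expr → x = -0.2003; check Q = 4.5090e-04
Then change container volume by factor 0.5 (V_new/V_old).
Step 2:
                   L          D
  I            2.229    0.04998
  C         -0.02899    0.01933
  E              2.2    0.06931
  solve Keq expr → x = 0.009664; check Q = 4.5090e-04

x = 0.009664 M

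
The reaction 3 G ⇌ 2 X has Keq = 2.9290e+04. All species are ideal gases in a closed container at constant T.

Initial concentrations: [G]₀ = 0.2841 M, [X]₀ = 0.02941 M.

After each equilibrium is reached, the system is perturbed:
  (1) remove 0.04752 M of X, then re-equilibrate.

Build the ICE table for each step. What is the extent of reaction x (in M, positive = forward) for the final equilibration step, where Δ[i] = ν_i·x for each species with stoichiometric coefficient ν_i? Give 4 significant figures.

Q₀ = 0.03772 vs Keq = 2.9290e+04 ⇒ Q<K, forward
Step 1:
                    G           X
  Initial      0.2841     0.02941
  Change      -0.2726      0.1817
  Equil        0.0115      0.2111
  solve Keq expr → x = 0.09087; check Q = 2.9290e+04
Then remove 0.04752 M of X.
Step 2:
                    G           X
  Initial      0.0115      0.1636
  Change    -0.001752    0.001168
  Equil      0.009751      0.1648
  solve Keq expr → x = 5.8400e-04; check Q = 2.9290e+04

x = 5.8400e-04 M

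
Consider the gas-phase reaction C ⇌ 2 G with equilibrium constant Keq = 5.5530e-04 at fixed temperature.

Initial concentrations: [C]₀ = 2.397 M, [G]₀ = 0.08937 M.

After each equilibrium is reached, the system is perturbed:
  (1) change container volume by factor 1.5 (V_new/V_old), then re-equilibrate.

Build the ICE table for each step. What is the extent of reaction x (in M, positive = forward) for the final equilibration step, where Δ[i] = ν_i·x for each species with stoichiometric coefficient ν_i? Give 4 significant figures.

Q₀ = 0.003332 vs Keq = 5.5530e-04 ⇒ Q>K, reverse
Step 1:
                   C          G
  Initial      2.397    0.08937
  Change     0.02634   -0.05269
  Equil        2.423    0.03668
  solve Keq expr → x = -0.02634; check Q = 5.5530e-04
Then change container volume by factor 1.5 (V_new/V_old).
Step 2:
                   C          G
  Initial      1.616    0.02446
  Change   -0.002735   0.005471
  Equil        1.613    0.02993
  solve Keq expr → x = 0.002735; check Q = 5.5530e-04

x = 0.002735 M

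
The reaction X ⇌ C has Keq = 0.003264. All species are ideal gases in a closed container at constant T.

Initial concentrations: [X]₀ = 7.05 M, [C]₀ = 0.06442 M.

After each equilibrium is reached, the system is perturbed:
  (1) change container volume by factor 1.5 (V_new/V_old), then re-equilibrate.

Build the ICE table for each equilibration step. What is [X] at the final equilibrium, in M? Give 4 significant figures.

[X]_eq = 4.728 M

Q₀ = 0.009138 vs Keq = 0.003264 ⇒ Q>K, reverse
Step 1:
                    X           C
  init           7.05     0.06442
  Δ           0.04127    -0.04127
  eq            7.091     0.02315
  solve Keq expr → x = -0.04127; check Q = 0.003264
Then change container volume by factor 1.5 (V_new/V_old).
Step 2:
                    X           C
  init          4.728     0.01543
  Δ                 0           0
  eq            4.728     0.01543
  solve Keq expr → x = 0; check Q = 0.003264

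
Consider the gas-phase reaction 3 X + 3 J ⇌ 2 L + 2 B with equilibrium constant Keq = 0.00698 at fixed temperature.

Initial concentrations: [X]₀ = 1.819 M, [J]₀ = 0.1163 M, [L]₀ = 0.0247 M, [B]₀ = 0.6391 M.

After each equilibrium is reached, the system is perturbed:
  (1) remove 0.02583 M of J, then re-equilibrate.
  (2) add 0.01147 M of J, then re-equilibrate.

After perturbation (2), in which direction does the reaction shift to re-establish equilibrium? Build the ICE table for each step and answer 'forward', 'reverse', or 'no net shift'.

Direction: forward

Q₀ = 0.02632 vs Keq = 0.00698 ⇒ Q>K, reverse
Step 1:
                  X         J         L         B
  I           1.819    0.1163    0.0247    0.6391
  C         0.01386   0.01386 -0.009243 -0.009243
  E           1.833    0.1302   0.01546    0.6299
  solve Keq expr → x = -0.004622; check Q = 0.00698
Then remove 0.02583 M of J.
Step 2:
                  X         J         L         B
  I           1.833    0.1043   0.01546    0.6299
  C        0.005131  0.005131 -0.003421 -0.003421
  E           1.838    0.1095   0.01204    0.6264
  solve Keq expr → x = -0.00171; check Q = 0.00698
Then add 0.01147 M of J.
Step 3:
                  X         J         L         B
  I           1.838    0.1209   0.01204    0.6264
  C       -0.002244 -0.002244  0.001496  0.001496
  E           1.836    0.1187   0.01353    0.6279
  solve Keq expr → x = 7.4803e-04; check Q = 0.00698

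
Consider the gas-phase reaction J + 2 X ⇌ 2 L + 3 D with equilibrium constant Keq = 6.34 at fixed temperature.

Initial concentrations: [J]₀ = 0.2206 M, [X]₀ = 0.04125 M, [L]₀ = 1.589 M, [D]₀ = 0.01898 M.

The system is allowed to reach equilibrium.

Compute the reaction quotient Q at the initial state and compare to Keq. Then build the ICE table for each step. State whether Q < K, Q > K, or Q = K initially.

Q₀ = 0.04599; Q < K (proceeds forward)

Q₀ = 0.04599 vs Keq = 6.34 ⇒ Q<K, forward
Step 1:
                   J          X          L          D
  I           0.2206    0.04125      1.589    0.01898
  C         -0.01177   -0.02353    0.02353     0.0353
  E           0.2088    0.01772      1.613    0.05428
  solve Keq expr → x = 0.01177; check Q = 6.34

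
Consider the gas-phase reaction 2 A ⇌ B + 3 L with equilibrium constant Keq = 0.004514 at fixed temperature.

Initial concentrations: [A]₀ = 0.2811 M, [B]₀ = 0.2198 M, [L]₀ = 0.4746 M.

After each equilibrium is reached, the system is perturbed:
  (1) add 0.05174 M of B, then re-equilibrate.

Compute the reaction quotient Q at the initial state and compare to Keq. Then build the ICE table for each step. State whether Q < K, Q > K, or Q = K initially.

Q₀ = 0.2974 vs Keq = 0.004514 ⇒ Q>K, reverse
Step 1:
                   A          B          L
  init        0.2811     0.2198     0.4746
  Δ           0.1848    -0.0924    -0.2772
  eq          0.4659     0.1274     0.1974
  solve Keq expr → x = -0.0924; check Q = 0.004514
Then add 0.05174 M of B.
Step 2:
                   A          B          L
  init        0.4659     0.1791     0.1974
  Δ          0.01103  -0.005517   -0.01655
  eq          0.4769     0.1736     0.1808
  solve Keq expr → x = -0.005517; check Q = 0.004514

Q₀ = 0.2974; Q > K (proceeds reverse)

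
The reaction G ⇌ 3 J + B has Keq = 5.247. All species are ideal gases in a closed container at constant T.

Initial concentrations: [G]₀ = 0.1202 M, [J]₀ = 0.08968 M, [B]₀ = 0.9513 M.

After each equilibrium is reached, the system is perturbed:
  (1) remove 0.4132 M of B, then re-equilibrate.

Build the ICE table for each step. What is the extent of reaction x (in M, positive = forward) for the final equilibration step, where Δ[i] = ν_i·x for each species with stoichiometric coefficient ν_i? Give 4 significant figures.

Q₀ = 0.005708 vs Keq = 5.247 ⇒ Q<K, forward
Step 1:
                    G           J           B
  init         0.1202     0.08968      0.9513
  Δ           -0.1064      0.3192      0.1064
  eq          0.01378      0.4089       1.058
  solve Keq expr → x = 0.1064; check Q = 5.247
Then remove 0.4132 M of B.
Step 2:
                    G           J           B
  init        0.01378      0.4089      0.6445
  Δ         -0.004468      0.0134    0.004468
  eq         0.009317      0.4223       0.649
  solve Keq expr → x = 0.004468; check Q = 5.247

x = 0.004468 M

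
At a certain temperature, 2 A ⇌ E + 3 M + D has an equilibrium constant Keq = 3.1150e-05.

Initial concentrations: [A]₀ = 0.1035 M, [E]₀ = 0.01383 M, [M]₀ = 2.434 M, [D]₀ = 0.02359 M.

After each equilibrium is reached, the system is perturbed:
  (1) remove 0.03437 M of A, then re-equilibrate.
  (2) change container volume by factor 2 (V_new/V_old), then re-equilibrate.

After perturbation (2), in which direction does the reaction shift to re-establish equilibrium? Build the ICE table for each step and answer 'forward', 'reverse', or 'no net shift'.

Q₀ = 0.4392 vs Keq = 3.1150e-05 ⇒ Q>K, reverse
Step 1:
                    A           E           M           D
  I            0.1035     0.01383       2.434     0.02359
  C           0.02765    -0.01383    -0.04148    -0.01383
  E            0.1312  4.0069e-06       2.393    0.009764
  solve Keq expr → x = -0.01383; check Q = 3.1150e-05
Then remove 0.03437 M of A.
Step 2:
                    A           E           M           D
  I           0.09678  4.0069e-06       2.393    0.009764
  C        3.6487e-06 -1.8244e-06 -5.4731e-06 -1.8244e-06
  E           0.09679  2.1826e-06       2.393    0.009762
  solve Keq expr → x = -1.8244e-06; check Q = 3.1150e-05
Then change container volume by factor 2 (V_new/V_old).
Step 3:
                    A           E           M           D
  I           0.04839  1.0913e-06       1.196    0.004881
  C       -1.5239e-05  7.6194e-06  2.2858e-05  7.6194e-06
  E           0.04838  8.7107e-06       1.196    0.004889
  solve Keq expr → x = 7.6194e-06; check Q = 3.1150e-05

Direction: forward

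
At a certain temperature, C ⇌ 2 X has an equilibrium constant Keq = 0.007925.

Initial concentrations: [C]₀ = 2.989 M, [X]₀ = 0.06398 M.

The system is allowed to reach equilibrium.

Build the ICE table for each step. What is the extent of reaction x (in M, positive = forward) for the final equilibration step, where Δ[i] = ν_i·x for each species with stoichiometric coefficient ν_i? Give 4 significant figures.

x = 0.04439 M

Q₀ = 0.00137 vs Keq = 0.007925 ⇒ Q<K, forward
Step 1:
                  C         X
  init        2.989   0.06398
  Δ        -0.04439   0.08878
  eq          2.945    0.1528
  solve Keq expr → x = 0.04439; check Q = 0.007925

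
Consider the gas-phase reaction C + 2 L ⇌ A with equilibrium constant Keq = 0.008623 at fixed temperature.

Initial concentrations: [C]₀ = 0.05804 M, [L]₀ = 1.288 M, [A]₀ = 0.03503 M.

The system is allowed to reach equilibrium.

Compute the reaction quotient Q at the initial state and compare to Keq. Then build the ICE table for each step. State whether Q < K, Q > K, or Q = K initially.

Q₀ = 0.3638 vs Keq = 0.008623 ⇒ Q>K, reverse
Step 1:
                  C         L         A
  I         0.05804     1.288   0.03503
  C         0.03358   0.06716  -0.03358
  E         0.09162     1.355  0.001451
  solve Keq expr → x = -0.03358; check Q = 0.008623

Q₀ = 0.3638; Q > K (proceeds reverse)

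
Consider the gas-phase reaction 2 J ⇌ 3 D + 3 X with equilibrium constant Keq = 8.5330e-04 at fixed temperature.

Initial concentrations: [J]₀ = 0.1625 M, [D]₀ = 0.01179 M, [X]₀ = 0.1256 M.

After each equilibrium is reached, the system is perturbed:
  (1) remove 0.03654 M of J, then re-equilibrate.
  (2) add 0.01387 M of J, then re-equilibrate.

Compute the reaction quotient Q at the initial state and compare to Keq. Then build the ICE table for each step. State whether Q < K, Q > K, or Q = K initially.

Q₀ = 1.2297e-07 vs Keq = 8.5330e-04 ⇒ Q<K, forward
Step 1:
                   J          D          X
  init        0.1625    0.01179     0.1256
  Δ         -0.05807     0.0871     0.0871
  eq          0.1044    0.09889     0.2127
  solve Keq expr → x = 0.02903; check Q = 8.5330e-04
Then remove 0.03654 M of J.
Step 2:
                   J          D          X
  init       0.06789    0.09889     0.2127
  Δ         0.008755   -0.01313   -0.01313
  eq         0.07665    0.08576     0.1996
  solve Keq expr → x = -0.004378; check Q = 8.5330e-04
Then add 0.01387 M of J.
Step 3:
                   J          D          X
  init       0.09052    0.08576     0.1996
  Δ        -0.003475   0.005212   0.005212
  eq         0.08704    0.09097     0.2048
  solve Keq expr → x = 0.001737; check Q = 8.5330e-04

Q₀ = 1.2297e-07; Q < K (proceeds forward)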